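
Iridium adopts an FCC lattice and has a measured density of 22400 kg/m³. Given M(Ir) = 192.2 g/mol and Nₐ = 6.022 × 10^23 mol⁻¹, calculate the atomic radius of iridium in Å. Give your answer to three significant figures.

For an FCC cell (Z = 4), a³ = Z·M/(N_A·ρ) = 4 × 192.2 / (6.022 × 10²³ × 22.40) = 5.699 × 10^-23 cm³, so a = 3.848 × 10^-8 cm = 3.848 Å.
Atoms touch along the face diagonal, so √2·a = 4r, so r = 0.3536 × a = 1.36 Å.

1.36 Å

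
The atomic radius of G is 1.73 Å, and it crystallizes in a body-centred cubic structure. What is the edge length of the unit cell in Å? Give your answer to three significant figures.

4.00 Å

In a BCC lattice, atoms touch along the body diagonal, so √3·a = 4r.
a = 4r/√3 = 4 × 1.73 / 1.7321 = 4.00 Å.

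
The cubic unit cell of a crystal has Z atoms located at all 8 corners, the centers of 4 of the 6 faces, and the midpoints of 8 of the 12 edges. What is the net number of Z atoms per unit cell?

Corner atoms are shared by 8 cells (1/8 each), face atoms by 2 (1/2 each), edge atoms by 4 (1/4 each).
Net atoms = 8 × 1/8 + 4 × 1/2 + 8 × 1/4 = 1 + 2 + 2 = 5.

5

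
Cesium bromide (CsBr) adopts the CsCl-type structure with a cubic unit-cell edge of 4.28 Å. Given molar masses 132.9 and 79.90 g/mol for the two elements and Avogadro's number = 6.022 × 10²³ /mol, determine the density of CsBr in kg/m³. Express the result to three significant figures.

The CsCl-type structure contains Z = 1 formula unit per cell; M(CsBr) = 132.9 + 79.90 = 212.8 g/mol.
a³ = (4.280 × 10^-8 cm)³ = 7.840 × 10^-23 cm³.
ρ = 1 × 212.8 / (6.022 × 10²³ × 7.840 × 10^-23) = 4.507 g/cm³ = 4510 kg/m³.

4510 kg/m³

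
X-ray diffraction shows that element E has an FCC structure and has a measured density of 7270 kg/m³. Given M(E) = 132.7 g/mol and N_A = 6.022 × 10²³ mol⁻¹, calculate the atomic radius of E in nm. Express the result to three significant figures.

0.175 nm

For an FCC cell (Z = 4), a³ = Z·M/(N_A·ρ) = 4 × 132.7 / (6.022 × 10²³ × 7.270) = 1.212 × 10^-22 cm³, so a = 4.949 × 10^-8 cm = 0.4949 nm.
Atoms touch along the face diagonal, so √2·a = 4r, so r = 0.3536 × a = 0.175 nm.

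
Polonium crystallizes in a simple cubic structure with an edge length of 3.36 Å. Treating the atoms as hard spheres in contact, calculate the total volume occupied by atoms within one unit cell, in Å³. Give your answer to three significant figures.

In a simple cubic lattice atoms touch along the cell edge, so a = 2r, so r = 0.5000a = 1.680 Å.
V_atoms = Z × (4/3)πr³ = 1 × (4/3)π × (1.680)³ = 19.9 Å³.

19.9 Å³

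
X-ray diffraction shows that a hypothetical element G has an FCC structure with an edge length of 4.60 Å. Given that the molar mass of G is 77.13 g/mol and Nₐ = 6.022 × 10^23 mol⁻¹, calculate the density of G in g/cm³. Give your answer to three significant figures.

5.26 g/cm³

An FCC unit cell contains Z = 4 atoms.
Cell volume: a³ = (4.60 Å)³ = (4.600 × 10^-8 cm)³ = 9.734 × 10^-23 cm³.
ρ = Z·M/(N_A·a³) = 4 × 77.13 / (6.022 × 10²³ × 9.734 × 10^-23) = 5.263 g/cm³.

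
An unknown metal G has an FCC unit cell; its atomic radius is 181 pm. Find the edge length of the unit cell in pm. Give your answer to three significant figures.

In an FCC lattice, atoms touch along the face diagonal, so √2·a = 4r.
a = 4r/√2 = 4 × 181 / 1.4142 = 512 pm.

512 pm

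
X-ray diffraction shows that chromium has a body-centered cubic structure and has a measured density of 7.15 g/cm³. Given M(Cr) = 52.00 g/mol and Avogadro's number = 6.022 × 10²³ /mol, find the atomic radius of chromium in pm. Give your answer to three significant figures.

125 pm

For a BCC cell (Z = 2), a³ = Z·M/(N_A·ρ) = 2 × 52.00 / (6.022 × 10²³ × 7.150) = 2.415 × 10^-23 cm³, so a = 2.891 × 10^-8 cm = 289.1 pm.
Atoms touch along the body diagonal, so √3·a = 4r, so r = 0.4330 × a = 125 pm.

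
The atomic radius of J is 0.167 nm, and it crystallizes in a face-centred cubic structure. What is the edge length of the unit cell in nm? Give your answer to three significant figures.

0.472 nm

In an FCC lattice, atoms touch along the face diagonal, so √2·a = 4r.
a = 4r/√2 = 4 × 0.167 / 1.4142 = 0.472 nm.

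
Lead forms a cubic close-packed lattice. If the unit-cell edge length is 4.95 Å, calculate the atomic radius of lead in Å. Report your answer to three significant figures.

1.75 Å

In an FCC lattice, atoms touch along the face diagonal, so √2·a = 4r.
r = √2·a/4 = 1.4142 × 4.95 / 4 = 1.75 Å.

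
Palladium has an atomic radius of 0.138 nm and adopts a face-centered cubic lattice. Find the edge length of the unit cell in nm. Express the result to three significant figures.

0.390 nm

In an FCC lattice, atoms touch along the face diagonal, so √2·a = 4r.
a = 4r/√2 = 4 × 0.138 / 1.4142 = 0.390 nm.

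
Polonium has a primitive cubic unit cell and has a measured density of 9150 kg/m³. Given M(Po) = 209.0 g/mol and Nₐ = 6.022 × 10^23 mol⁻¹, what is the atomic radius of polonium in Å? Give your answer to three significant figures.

For a simple cubic cell (Z = 1), a³ = Z·M/(N_A·ρ) = 1 × 209.0 / (6.022 × 10²³ × 9.150) = 3.793 × 10^-23 cm³, so a = 3.360 × 10^-8 cm = 3.360 Å.
Atoms touch along the cell edge, so a = 2r, so r = 0.5000 × a = 1.68 Å.

1.68 Å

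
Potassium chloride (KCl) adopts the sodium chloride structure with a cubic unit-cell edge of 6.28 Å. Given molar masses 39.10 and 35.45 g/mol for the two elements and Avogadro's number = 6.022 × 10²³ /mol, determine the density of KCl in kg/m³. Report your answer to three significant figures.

The sodium chloride structure contains Z = 4 formula units per cell; M(KCl) = 39.10 + 35.45 = 74.55 g/mol.
a³ = (6.280 × 10^-8 cm)³ = 2.477 × 10^-22 cm³.
ρ = 4 × 74.55 / (6.022 × 10²³ × 2.477 × 10^-22) = 1.999 g/cm³ = 2000 kg/m³.

2000 kg/m³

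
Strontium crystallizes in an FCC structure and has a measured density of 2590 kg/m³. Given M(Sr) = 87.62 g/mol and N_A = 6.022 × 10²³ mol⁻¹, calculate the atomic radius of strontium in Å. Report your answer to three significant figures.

For an FCC cell (Z = 4), a³ = Z·M/(N_A·ρ) = 4 × 87.62 / (6.022 × 10²³ × 2.590) = 2.247 × 10^-22 cm³, so a = 6.080 × 10^-8 cm = 6.080 Å.
Atoms touch along the face diagonal, so √2·a = 4r, so r = 0.3536 × a = 2.15 Å.

2.15 Å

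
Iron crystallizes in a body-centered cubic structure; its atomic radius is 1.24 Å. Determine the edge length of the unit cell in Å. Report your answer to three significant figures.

In a BCC lattice, atoms touch along the body diagonal, so √3·a = 4r.
a = 4r/√3 = 4 × 1.24 / 1.7321 = 2.86 Å.

2.86 Å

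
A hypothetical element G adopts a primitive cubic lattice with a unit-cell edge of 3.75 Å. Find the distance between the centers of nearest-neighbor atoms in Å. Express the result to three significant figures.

In a simple cubic structure, atoms touch along the cell edge, so a = 2r; the nearest-neighbor distance equals 2r = 1.000·a.
d = 1.000 × 3.75 = 3.75 Å.

3.75 Å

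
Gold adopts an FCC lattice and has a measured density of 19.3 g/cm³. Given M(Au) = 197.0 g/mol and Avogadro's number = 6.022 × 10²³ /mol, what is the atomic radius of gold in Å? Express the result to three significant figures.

1.44 Å

For an FCC cell (Z = 4), a³ = Z·M/(N_A·ρ) = 4 × 197.0 / (6.022 × 10²³ × 19.30) = 6.780 × 10^-23 cm³, so a = 4.078 × 10^-8 cm = 4.078 Å.
Atoms touch along the face diagonal, so √2·a = 4r, so r = 0.3536 × a = 1.44 Å.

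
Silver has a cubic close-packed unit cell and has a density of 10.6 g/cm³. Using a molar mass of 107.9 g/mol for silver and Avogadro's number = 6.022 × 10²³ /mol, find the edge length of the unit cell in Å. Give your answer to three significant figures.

With Z = 4 atoms per FCC cell, a³ = Z·M/(N_A·ρ) = 4 × 107.9 / (6.022 × 10²³ × 10.60 g/cm³) = 6.761 × 10^-23 cm³.
a = (6.761 × 10^-23)^(1/3) = 4.074 × 10^-8 cm = 4.07 Å.

4.07 Å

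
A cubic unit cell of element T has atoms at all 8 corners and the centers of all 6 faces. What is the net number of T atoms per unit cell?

Corner atoms are shared by 8 cells (1/8 each), face atoms by 2 (1/2 each).
Net atoms = 8 × 1/8 + 6 × 1/2 = 1 + 3 = 4.

4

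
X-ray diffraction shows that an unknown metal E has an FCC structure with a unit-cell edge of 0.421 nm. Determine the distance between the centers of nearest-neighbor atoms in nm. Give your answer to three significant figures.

In an FCC structure, atoms touch along the face diagonal, so √2·a = 4r; the nearest-neighbor distance equals 2r = 0.7071·a.
d = 0.7071 × 0.421 = 0.298 nm.

0.298 nm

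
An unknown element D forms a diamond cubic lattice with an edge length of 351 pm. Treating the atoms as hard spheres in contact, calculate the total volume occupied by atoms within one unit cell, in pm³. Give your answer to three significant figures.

1.47 × 10^7 pm³

In a diamond cubic lattice nearest neighbors lie along the body diagonal with √3·a = 8r, so r = 0.2165a = 75.99 pm.
V_atoms = Z × (4/3)πr³ = 8 × (4/3)π × (75.99)³ = 1.47 × 10^7 pm³.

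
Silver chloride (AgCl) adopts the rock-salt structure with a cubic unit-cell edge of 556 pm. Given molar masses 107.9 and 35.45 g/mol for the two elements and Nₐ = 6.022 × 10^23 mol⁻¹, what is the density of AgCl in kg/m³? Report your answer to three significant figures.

5540 kg/m³

The rock-salt structure contains Z = 4 formula units per cell; M(AgCl) = 107.9 + 35.45 = 143.35 g/mol.
a³ = (5.560 × 10^-8 cm)³ = 1.719 × 10^-22 cm³.
ρ = 4 × 143.35 / (6.022 × 10²³ × 1.719 × 10^-22) = 5.540 g/cm³ = 5540 kg/m³.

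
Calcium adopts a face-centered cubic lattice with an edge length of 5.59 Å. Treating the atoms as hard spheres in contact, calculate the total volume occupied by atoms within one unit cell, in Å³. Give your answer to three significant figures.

In an FCC lattice atoms touch along the face diagonal, so √2·a = 4r, so r = 0.3536a = 1.976 Å.
V_atoms = Z × (4/3)πr³ = 4 × (4/3)π × (1.976)³ = 129 Å³.

129 Å³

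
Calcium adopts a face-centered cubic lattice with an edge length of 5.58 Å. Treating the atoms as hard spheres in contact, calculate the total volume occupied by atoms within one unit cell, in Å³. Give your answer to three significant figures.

129 Å³

In an FCC lattice atoms touch along the face diagonal, so √2·a = 4r, so r = 0.3536a = 1.973 Å.
V_atoms = Z × (4/3)πr³ = 4 × (4/3)π × (1.973)³ = 129 Å³.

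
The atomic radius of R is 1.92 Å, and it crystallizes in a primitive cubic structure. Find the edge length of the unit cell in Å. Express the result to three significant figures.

In a simple cubic lattice, atoms touch along the cell edge, so a = 2r.
a = 2r = 2 × 1.92 = 3.84 Å.

3.84 Å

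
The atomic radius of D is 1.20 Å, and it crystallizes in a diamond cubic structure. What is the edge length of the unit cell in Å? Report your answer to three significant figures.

In a diamond cubic lattice, nearest neighbors lie along the body diagonal with √3·a = 8r.
a = 8r/√3 = 8 × 1.20 / 1.7321 = 5.54 Å.

5.54 Å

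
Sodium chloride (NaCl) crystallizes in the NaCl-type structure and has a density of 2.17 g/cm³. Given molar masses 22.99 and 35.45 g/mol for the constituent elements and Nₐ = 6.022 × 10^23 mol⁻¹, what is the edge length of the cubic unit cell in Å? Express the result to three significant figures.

M(NaCl) = 58.44 g/mol; Z = 4 formula units per cell.
a³ = Z·M/(N_A·ρ) = 4 × 58.44 / (6.022 × 10²³ × 2.17) = 1.789 × 10^-22 cm³, so a = 5.635 × 10^-8 cm = 5.63 Å.

5.63 Å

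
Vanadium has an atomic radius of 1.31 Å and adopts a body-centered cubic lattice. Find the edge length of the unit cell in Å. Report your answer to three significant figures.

In a BCC lattice, atoms touch along the body diagonal, so √3·a = 4r.
a = 4r/√3 = 4 × 1.31 / 1.7321 = 3.03 Å.

3.03 Å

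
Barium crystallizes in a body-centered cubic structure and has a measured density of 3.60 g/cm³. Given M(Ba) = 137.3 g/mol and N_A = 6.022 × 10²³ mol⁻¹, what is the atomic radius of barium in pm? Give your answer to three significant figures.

217 pm

For a BCC cell (Z = 2), a³ = Z·M/(N_A·ρ) = 2 × 137.3 / (6.022 × 10²³ × 3.600) = 1.267 × 10^-22 cm³, so a = 5.022 × 10^-8 cm = 502.2 pm.
Atoms touch along the body diagonal, so √3·a = 4r, so r = 0.4330 × a = 217 pm.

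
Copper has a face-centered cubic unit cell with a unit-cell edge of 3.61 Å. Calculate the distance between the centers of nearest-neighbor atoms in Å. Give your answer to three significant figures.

2.55 Å

In an FCC structure, atoms touch along the face diagonal, so √2·a = 4r; the nearest-neighbor distance equals 2r = 0.7071·a.
d = 0.7071 × 3.61 = 2.55 Å.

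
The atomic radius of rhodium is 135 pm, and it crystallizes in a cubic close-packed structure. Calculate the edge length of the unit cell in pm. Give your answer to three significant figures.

In an FCC lattice, atoms touch along the face diagonal, so √2·a = 4r.
a = 4r/√2 = 4 × 135 / 1.4142 = 382 pm.

382 pm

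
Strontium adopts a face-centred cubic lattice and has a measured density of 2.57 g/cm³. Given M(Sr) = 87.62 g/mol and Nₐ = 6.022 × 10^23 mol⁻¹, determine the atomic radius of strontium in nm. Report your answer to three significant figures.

0.216 nm

For an FCC cell (Z = 4), a³ = Z·M/(N_A·ρ) = 4 × 87.62 / (6.022 × 10²³ × 2.570) = 2.265 × 10^-22 cm³, so a = 6.095 × 10^-8 cm = 0.6095 nm.
Atoms touch along the face diagonal, so √2·a = 4r, so r = 0.3536 × a = 0.216 nm.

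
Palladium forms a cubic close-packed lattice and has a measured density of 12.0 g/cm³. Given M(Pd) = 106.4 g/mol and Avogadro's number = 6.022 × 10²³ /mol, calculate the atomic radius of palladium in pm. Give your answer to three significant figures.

138 pm

For an FCC cell (Z = 4), a³ = Z·M/(N_A·ρ) = 4 × 106.4 / (6.022 × 10²³ × 12.00) = 5.890 × 10^-23 cm³, so a = 3.891 × 10^-8 cm = 389.1 pm.
Atoms touch along the face diagonal, so √2·a = 4r, so r = 0.3536 × a = 138 pm.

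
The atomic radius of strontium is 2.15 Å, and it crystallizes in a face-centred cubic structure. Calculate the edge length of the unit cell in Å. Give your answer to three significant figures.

In an FCC lattice, atoms touch along the face diagonal, so √2·a = 4r.
a = 4r/√2 = 4 × 2.15 / 1.4142 = 6.08 Å.

6.08 Å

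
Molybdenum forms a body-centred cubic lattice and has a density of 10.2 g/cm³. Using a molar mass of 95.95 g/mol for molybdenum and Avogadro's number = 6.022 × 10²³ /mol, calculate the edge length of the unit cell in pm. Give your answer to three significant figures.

315 pm

With Z = 2 atoms per BCC cell, a³ = Z·M/(N_A·ρ) = 2 × 95.95 / (6.022 × 10²³ × 10.20 g/cm³) = 3.124 × 10^-23 cm³.
a = (3.124 × 10^-23)^(1/3) = 3.150 × 10^-8 cm = 315 pm.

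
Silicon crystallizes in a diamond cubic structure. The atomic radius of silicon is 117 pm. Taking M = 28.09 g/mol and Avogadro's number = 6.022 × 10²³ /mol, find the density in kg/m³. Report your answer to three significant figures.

In a diamond cubic lattice, nearest neighbors lie along the body diagonal with √3·a = 8r, giving a = 540.4 pm = 5.404 × 10^-8 cm.
With Z = 8, ρ = Z·M/(N_A·a³) = 8 × 28.09 / (6.022 × 10²³ × 1.578 × 10^-22) = 2.365 g/cm³ = 2360 kg/m³.

2360 kg/m³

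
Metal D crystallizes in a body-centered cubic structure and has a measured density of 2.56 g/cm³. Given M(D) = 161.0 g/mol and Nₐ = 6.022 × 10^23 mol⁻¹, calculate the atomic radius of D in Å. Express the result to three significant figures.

For a BCC cell (Z = 2), a³ = Z·M/(N_A·ρ) = 2 × 161.0 / (6.022 × 10²³ × 2.560) = 2.089 × 10^-22 cm³, so a = 5.933 × 10^-8 cm = 5.933 Å.
Atoms touch along the body diagonal, so √3·a = 4r, so r = 0.4330 × a = 2.57 Å.

2.57 Å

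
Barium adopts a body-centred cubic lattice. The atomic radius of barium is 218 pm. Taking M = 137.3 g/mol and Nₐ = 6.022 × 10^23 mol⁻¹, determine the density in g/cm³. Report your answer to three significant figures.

3.57 g/cm³

In a BCC lattice, atoms touch along the body diagonal, so √3·a = 4r, giving a = 503.4 pm = 5.034 × 10^-8 cm.
With Z = 2, ρ = Z·M/(N_A·a³) = 2 × 137.3 / (6.022 × 10²³ × 1.276 × 10^-22) = 3.573 g/cm³.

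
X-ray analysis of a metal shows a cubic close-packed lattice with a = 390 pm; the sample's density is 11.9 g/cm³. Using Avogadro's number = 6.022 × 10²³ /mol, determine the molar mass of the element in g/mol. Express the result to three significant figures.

106 g/mol

An FCC cell has Z = 4 atoms; a = 3.900 × 10^-8 cm.
M = ρ·N_A·a³/Z = 11.9 × 6.022 × 10²³ × 5.932 × 10^-23 / 4 = 106 g/mol.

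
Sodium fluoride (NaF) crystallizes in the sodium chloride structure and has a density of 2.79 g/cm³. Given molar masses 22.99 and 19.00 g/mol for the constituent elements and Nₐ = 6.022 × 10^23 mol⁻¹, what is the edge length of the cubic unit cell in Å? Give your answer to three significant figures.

M(NaF) = 41.99 g/mol; Z = 4 formula units per cell.
a³ = Z·M/(N_A·ρ) = 4 × 41.99 / (6.022 × 10²³ × 2.79) = 9.997 × 10^-23 cm³, so a = 4.641 × 10^-8 cm = 4.64 Å.

4.64 Å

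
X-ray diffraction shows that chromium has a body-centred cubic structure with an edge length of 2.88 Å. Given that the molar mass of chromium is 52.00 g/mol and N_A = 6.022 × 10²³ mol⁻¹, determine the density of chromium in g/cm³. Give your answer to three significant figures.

A BCC unit cell contains Z = 2 atoms.
Cell volume: a³ = (2.88 Å)³ = (2.880 × 10^-8 cm)³ = 2.389 × 10^-23 cm³.
ρ = Z·M/(N_A·a³) = 2 × 52.00 / (6.022 × 10²³ × 2.389 × 10^-23) = 7.230 g/cm³.

7.23 g/cm³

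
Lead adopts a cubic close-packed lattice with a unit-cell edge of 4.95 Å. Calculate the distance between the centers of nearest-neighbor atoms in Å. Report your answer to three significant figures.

3.50 Å

In an FCC structure, atoms touch along the face diagonal, so √2·a = 4r; the nearest-neighbor distance equals 2r = 0.7071·a.
d = 0.7071 × 4.95 = 3.50 Å.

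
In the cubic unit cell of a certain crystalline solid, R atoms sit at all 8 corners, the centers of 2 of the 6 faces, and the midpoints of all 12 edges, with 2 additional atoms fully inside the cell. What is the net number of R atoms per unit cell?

Corner atoms are shared by 8 cells (1/8 each), face atoms by 2 (1/2 each), edge atoms by 4 (1/4 each), interior atoms are unshared.
Net atoms = 8 × 1/8 + 2 × 1/2 + 12 × 1/4 + 2 = 1 + 1 + 3 + 2 = 7.

7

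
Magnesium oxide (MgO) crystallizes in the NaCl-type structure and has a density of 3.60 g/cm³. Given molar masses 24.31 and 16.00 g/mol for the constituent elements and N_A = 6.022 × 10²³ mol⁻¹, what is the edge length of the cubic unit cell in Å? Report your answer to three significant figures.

4.21 Å

M(MgO) = 40.31 g/mol; Z = 4 formula units per cell.
a³ = Z·M/(N_A·ρ) = 4 × 40.31 / (6.022 × 10²³ × 3.60) = 7.438 × 10^-23 cm³, so a = 4.205 × 10^-8 cm = 4.21 Å.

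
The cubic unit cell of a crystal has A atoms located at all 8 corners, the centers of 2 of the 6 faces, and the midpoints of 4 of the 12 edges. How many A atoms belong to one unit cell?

3

Corner atoms are shared by 8 cells (1/8 each), face atoms by 2 (1/2 each), edge atoms by 4 (1/4 each).
Net atoms = 8 × 1/8 + 2 × 1/2 + 4 × 1/4 = 1 + 1 + 1 = 3.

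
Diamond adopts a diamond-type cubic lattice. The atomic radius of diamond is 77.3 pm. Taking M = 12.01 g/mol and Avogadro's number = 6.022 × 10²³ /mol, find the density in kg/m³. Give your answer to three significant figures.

3510 kg/m³

In a diamond cubic lattice, nearest neighbors lie along the body diagonal with √3·a = 8r, giving a = 357.0 pm = 3.570 × 10^-8 cm.
With Z = 8, ρ = Z·M/(N_A·a³) = 8 × 12.01 / (6.022 × 10²³ × 4.551 × 10^-23) = 3.506 g/cm³ = 3510 kg/m³.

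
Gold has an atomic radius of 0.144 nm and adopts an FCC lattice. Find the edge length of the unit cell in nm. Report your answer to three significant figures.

0.407 nm

In an FCC lattice, atoms touch along the face diagonal, so √2·a = 4r.
a = 4r/√2 = 4 × 0.144 / 1.4142 = 0.407 nm.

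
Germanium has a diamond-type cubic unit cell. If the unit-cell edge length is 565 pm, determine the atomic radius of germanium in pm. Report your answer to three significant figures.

In a diamond cubic lattice, nearest neighbors lie along the body diagonal with √3·a = 8r.
r = √3·a/8 = 1.7321 × 565 / 8 = 122 pm.

122 pm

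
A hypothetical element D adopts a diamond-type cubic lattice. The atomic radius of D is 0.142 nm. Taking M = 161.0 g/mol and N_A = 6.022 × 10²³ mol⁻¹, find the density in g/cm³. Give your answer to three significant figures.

In a diamond cubic lattice, nearest neighbors lie along the body diagonal with √3·a = 8r, giving a = 0.6559 nm = 6.559 × 10^-8 cm.
With Z = 8, ρ = Z·M/(N_A·a³) = 8 × 161.0 / (6.022 × 10²³ × 2.821 × 10^-22) = 7.581 g/cm³.

7.58 g/cm³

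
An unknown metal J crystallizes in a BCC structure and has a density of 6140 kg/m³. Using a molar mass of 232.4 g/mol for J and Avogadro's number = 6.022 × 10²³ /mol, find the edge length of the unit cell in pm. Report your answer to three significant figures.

With Z = 2 atoms per BCC cell, a³ = Z·M/(N_A·ρ) = 2 × 232.4 / (6.022 × 10²³ × 6.140 g/cm³) = 1.257 × 10^-22 cm³.
a = (1.257 × 10^-22)^(1/3) = 5.009 × 10^-8 cm = 501 pm.

501 pm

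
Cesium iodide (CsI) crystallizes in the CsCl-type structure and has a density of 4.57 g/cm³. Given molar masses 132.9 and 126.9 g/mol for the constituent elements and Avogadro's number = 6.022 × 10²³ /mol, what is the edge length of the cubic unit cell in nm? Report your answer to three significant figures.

0.455 nm

M(CsI) = 259.8 g/mol; Z = 1 formula unit per cell.
a³ = Z·M/(N_A·ρ) = 1 × 259.8 / (6.022 × 10²³ × 4.57) = 9.440 × 10^-23 cm³, so a = 4.553 × 10^-8 cm = 0.455 nm.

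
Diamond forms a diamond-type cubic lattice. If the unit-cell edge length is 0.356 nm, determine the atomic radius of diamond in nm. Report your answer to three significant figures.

0.0771 nm

In a diamond cubic lattice, nearest neighbors lie along the body diagonal with √3·a = 8r.
r = √3·a/8 = 1.7321 × 0.356 / 8 = 0.0771 nm.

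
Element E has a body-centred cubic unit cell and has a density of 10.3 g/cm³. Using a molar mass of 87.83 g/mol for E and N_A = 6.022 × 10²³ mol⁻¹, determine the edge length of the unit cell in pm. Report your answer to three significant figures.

305 pm

With Z = 2 atoms per BCC cell, a³ = Z·M/(N_A·ρ) = 2 × 87.83 / (6.022 × 10²³ × 10.30 g/cm³) = 2.832 × 10^-23 cm³.
a = (2.832 × 10^-23)^(1/3) = 3.048 × 10^-8 cm = 305 pm.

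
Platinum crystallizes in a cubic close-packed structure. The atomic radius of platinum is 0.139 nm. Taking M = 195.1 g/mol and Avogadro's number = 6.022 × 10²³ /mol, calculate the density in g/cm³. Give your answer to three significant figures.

21.3 g/cm³

In an FCC lattice, atoms touch along the face diagonal, so √2·a = 4r, giving a = 0.3932 nm = 3.932 × 10^-8 cm.
With Z = 4, ρ = Z·M/(N_A·a³) = 4 × 195.1 / (6.022 × 10²³ × 6.077 × 10^-23) = 21.33 g/cm³.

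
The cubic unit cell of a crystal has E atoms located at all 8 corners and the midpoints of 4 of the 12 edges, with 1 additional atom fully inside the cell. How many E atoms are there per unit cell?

3

Corner atoms are shared by 8 cells (1/8 each), edge atoms by 4 (1/4 each), interior atoms are unshared.
Net atoms = 8 × 1/8 + 4 × 1/4 + 1 = 1 + 1 + 1 = 3.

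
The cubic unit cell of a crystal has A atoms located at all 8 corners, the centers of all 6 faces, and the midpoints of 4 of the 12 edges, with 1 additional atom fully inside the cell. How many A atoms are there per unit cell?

6

Corner atoms are shared by 8 cells (1/8 each), face atoms by 2 (1/2 each), edge atoms by 4 (1/4 each), interior atoms are unshared.
Net atoms = 8 × 1/8 + 6 × 1/2 + 4 × 1/4 + 1 = 1 + 3 + 1 + 1 = 6.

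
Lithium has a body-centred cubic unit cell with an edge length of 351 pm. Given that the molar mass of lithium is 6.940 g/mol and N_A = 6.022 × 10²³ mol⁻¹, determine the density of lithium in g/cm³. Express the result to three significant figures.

A BCC unit cell contains Z = 2 atoms.
Cell volume: a³ = (351 pm)³ = (3.510 × 10^-8 cm)³ = 4.324 × 10^-23 cm³.
ρ = Z·M/(N_A·a³) = 2 × 6.940 / (6.022 × 10²³ × 4.324 × 10^-23) = 0.5330 g/cm³.

0.533 g/cm³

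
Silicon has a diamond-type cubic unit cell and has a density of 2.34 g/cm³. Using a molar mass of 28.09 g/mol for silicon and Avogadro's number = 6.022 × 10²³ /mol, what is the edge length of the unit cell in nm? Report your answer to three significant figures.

0.542 nm

With Z = 8 atoms per diamond cubic cell, a³ = Z·M/(N_A·ρ) = 8 × 28.09 / (6.022 × 10²³ × 2.340 g/cm³) = 1.595 × 10^-22 cm³.
a = (1.595 × 10^-22)^(1/3) = 5.423 × 10^-8 cm = 0.542 nm.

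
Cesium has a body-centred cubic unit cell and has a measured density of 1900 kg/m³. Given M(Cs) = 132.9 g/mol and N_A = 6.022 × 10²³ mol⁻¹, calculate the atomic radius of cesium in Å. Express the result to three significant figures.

2.66 Å

For a BCC cell (Z = 2), a³ = Z·M/(N_A·ρ) = 2 × 132.9 / (6.022 × 10²³ × 1.900) = 2.323 × 10^-22 cm³, so a = 6.147 × 10^-8 cm = 6.147 Å.
Atoms touch along the body diagonal, so √3·a = 4r, so r = 0.4330 × a = 2.66 Å.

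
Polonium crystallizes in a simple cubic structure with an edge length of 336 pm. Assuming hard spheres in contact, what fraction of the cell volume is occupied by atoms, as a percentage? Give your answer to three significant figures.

In a simple cubic lattice atoms touch along the cell edge, so a = 2r, so r = 0.5000a = 168.0 pm.
Packing fraction = Z·(4/3)πr³ / a³ = 1 × (4/3)π × (168.0)³ / (336)³ = 0.5236 = 52.4%.

52.4%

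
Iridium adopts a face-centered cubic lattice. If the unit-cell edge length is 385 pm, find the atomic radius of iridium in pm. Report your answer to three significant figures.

In an FCC lattice, atoms touch along the face diagonal, so √2·a = 4r.
r = √2·a/4 = 1.4142 × 385 / 4 = 136 pm.

136 pm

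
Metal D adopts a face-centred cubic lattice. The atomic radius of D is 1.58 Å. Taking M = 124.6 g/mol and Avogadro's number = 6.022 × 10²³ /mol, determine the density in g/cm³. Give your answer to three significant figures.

In an FCC lattice, atoms touch along the face diagonal, so √2·a = 4r, giving a = 4.469 Å = 4.469 × 10^-8 cm.
With Z = 4, ρ = Z·M/(N_A·a³) = 4 × 124.6 / (6.022 × 10²³ × 8.925 × 10^-23) = 9.273 g/cm³.

9.27 g/cm³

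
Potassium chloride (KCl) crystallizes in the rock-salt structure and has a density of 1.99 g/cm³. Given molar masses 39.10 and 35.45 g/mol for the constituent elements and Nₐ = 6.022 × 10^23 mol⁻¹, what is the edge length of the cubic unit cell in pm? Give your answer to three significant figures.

M(KCl) = 74.55 g/mol; Z = 4 formula units per cell.
a³ = Z·M/(N_A·ρ) = 4 × 74.55 / (6.022 × 10²³ × 1.99) = 2.488 × 10^-22 cm³, so a = 6.290 × 10^-8 cm = 629 pm.

629 pm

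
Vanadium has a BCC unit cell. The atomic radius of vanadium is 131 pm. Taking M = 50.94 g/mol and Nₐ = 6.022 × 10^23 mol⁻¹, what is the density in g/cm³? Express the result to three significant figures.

In a BCC lattice, atoms touch along the body diagonal, so √3·a = 4r, giving a = 302.5 pm = 3.025 × 10^-8 cm.
With Z = 2, ρ = Z·M/(N_A·a³) = 2 × 50.94 / (6.022 × 10²³ × 2.769 × 10^-23) = 6.110 g/cm³.

6.11 g/cm³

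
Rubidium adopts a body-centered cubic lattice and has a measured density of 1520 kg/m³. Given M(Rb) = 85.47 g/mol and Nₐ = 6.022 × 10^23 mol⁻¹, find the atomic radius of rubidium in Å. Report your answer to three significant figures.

For a BCC cell (Z = 2), a³ = Z·M/(N_A·ρ) = 2 × 85.47 / (6.022 × 10²³ × 1.520) = 1.867 × 10^-22 cm³, so a = 5.716 × 10^-8 cm = 5.716 Å.
Atoms touch along the body diagonal, so √3·a = 4r, so r = 0.4330 × a = 2.48 Å.

2.48 Å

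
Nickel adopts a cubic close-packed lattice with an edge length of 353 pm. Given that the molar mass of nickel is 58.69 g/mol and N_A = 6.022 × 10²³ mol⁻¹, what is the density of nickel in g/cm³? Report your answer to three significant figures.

8.86 g/cm³

An FCC unit cell contains Z = 4 atoms.
Cell volume: a³ = (353 pm)³ = (3.530 × 10^-8 cm)³ = 4.399 × 10^-23 cm³.
ρ = Z·M/(N_A·a³) = 4 × 58.69 / (6.022 × 10²³ × 4.399 × 10^-23) = 8.863 g/cm³.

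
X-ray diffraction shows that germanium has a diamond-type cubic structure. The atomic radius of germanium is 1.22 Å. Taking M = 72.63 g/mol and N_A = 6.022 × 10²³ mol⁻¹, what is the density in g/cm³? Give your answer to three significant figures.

In a diamond cubic lattice, nearest neighbors lie along the body diagonal with √3·a = 8r, giving a = 5.635 Å = 5.635 × 10^-8 cm.
With Z = 8, ρ = Z·M/(N_A·a³) = 8 × 72.63 / (6.022 × 10²³ × 1.789 × 10^-22) = 5.393 g/cm³.

5.39 g/cm³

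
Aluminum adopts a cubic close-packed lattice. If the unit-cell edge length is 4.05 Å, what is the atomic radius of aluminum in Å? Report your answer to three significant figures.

1.43 Å

In an FCC lattice, atoms touch along the face diagonal, so √2·a = 4r.
r = √2·a/4 = 1.4142 × 4.05 / 4 = 1.43 Å.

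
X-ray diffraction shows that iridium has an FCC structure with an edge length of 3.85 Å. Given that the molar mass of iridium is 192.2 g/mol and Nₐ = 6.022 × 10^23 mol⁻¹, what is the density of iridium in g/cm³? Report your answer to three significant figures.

22.4 g/cm³

An FCC unit cell contains Z = 4 atoms.
Cell volume: a³ = (3.85 Å)³ = (3.850 × 10^-8 cm)³ = 5.707 × 10^-23 cm³.
ρ = Z·M/(N_A·a³) = 4 × 192.2 / (6.022 × 10²³ × 5.707 × 10^-23) = 22.37 g/cm³.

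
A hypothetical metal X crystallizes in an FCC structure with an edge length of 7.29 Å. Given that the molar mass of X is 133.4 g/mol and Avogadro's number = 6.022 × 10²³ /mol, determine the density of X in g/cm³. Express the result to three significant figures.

An FCC unit cell contains Z = 4 atoms.
Cell volume: a³ = (7.29 Å)³ = (7.290 × 10^-8 cm)³ = 3.874 × 10^-22 cm³.
ρ = Z·M/(N_A·a³) = 4 × 133.4 / (6.022 × 10²³ × 3.874 × 10^-22) = 2.287 g/cm³.

2.29 g/cm³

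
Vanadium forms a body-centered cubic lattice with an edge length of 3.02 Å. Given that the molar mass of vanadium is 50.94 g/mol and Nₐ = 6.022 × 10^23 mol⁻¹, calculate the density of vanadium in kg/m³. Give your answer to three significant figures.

6140 kg/m³

A BCC unit cell contains Z = 2 atoms.
Cell volume: a³ = (3.02 Å)³ = (3.020 × 10^-8 cm)³ = 2.754 × 10^-23 cm³.
ρ = Z·M/(N_A·a³) = 2 × 50.94 / (6.022 × 10²³ × 2.754 × 10^-23) = 6.142 g/cm³ = 6140 kg/m³.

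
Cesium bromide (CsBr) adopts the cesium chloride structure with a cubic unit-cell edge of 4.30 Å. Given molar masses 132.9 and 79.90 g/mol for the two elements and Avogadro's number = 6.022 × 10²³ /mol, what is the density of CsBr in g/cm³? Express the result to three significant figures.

4.44 g/cm³

The cesium chloride structure contains Z = 1 formula unit per cell; M(CsBr) = 132.9 + 79.90 = 212.8 g/mol.
a³ = (4.300 × 10^-8 cm)³ = 7.951 × 10^-23 cm³.
ρ = 1 × 212.8 / (6.022 × 10²³ × 7.951 × 10^-23) = 4.445 g/cm³.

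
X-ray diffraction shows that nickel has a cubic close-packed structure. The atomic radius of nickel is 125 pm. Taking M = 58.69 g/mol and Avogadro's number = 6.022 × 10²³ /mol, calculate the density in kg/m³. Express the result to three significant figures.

In an FCC lattice, atoms touch along the face diagonal, so √2·a = 4r, giving a = 353.6 pm = 3.536 × 10^-8 cm.
With Z = 4, ρ = Z·M/(N_A·a³) = 4 × 58.69 / (6.022 × 10²³ × 4.419 × 10^-23) = 8.821 g/cm³ = 8820 kg/m³.

8820 kg/m³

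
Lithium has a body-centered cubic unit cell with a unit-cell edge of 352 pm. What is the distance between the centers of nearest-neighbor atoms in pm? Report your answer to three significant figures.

In a BCC structure, atoms touch along the body diagonal, so √3·a = 4r; the nearest-neighbor distance equals 2r = 0.8660·a.
d = 0.8660 × 352 = 305 pm.

305 pm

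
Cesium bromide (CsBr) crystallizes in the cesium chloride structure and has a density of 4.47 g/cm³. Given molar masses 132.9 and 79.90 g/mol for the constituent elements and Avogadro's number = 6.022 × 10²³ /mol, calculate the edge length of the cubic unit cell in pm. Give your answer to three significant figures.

429 pm

M(CsBr) = 212.8 g/mol; Z = 1 formula unit per cell.
a³ = Z·M/(N_A·ρ) = 1 × 212.8 / (6.022 × 10²³ × 4.47) = 7.905 × 10^-23 cm³, so a = 4.292 × 10^-8 cm = 429 pm.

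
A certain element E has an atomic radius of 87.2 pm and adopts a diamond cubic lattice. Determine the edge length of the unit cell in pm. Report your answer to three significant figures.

In a diamond cubic lattice, nearest neighbors lie along the body diagonal with √3·a = 8r.
a = 8r/√3 = 8 × 87.2 / 1.7321 = 403 pm.

403 pm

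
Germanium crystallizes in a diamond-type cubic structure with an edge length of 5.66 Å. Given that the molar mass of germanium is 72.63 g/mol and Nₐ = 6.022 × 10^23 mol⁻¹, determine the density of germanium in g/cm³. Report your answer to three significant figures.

5.32 g/cm³

A diamond cubic unit cell contains Z = 8 atoms.
Cell volume: a³ = (5.66 Å)³ = (5.660 × 10^-8 cm)³ = 1.813 × 10^-22 cm³.
ρ = Z·M/(N_A·a³) = 8 × 72.63 / (6.022 × 10²³ × 1.813 × 10^-22) = 5.321 g/cm³.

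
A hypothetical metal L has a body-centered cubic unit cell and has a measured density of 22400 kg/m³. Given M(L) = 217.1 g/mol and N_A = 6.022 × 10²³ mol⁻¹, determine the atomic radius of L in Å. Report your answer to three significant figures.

For a BCC cell (Z = 2), a³ = Z·M/(N_A·ρ) = 2 × 217.1 / (6.022 × 10²³ × 22.40) = 3.219 × 10^-23 cm³, so a = 3.181 × 10^-8 cm = 3.181 Å.
Atoms touch along the body diagonal, so √3·a = 4r, so r = 0.4330 × a = 1.38 Å.

1.38 Å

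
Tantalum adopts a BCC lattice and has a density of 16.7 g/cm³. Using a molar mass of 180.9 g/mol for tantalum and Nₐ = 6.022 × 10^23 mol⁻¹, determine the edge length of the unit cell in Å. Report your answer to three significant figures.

3.30 Å

With Z = 2 atoms per BCC cell, a³ = Z·M/(N_A·ρ) = 2 × 180.9 / (6.022 × 10²³ × 16.70 g/cm³) = 3.598 × 10^-23 cm³.
a = (3.598 × 10^-23)^(1/3) = 3.301 × 10^-8 cm = 3.30 Å.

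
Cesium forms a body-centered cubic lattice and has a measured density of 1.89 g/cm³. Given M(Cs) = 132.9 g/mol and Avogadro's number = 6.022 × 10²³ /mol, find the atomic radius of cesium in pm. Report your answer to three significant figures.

267 pm

For a BCC cell (Z = 2), a³ = Z·M/(N_A·ρ) = 2 × 132.9 / (6.022 × 10²³ × 1.890) = 2.335 × 10^-22 cm³, so a = 6.158 × 10^-8 cm = 615.8 pm.
Atoms touch along the body diagonal, so √3·a = 4r, so r = 0.4330 × a = 267 pm.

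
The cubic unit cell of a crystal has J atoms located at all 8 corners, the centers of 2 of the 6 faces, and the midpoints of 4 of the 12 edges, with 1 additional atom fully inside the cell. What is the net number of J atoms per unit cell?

Corner atoms are shared by 8 cells (1/8 each), face atoms by 2 (1/2 each), edge atoms by 4 (1/4 each), interior atoms are unshared.
Net atoms = 8 × 1/8 + 2 × 1/2 + 4 × 1/4 + 1 = 1 + 1 + 1 + 1 = 4.

4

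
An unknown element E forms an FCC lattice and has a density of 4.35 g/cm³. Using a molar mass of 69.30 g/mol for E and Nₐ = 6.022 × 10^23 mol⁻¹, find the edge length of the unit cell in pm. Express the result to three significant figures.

With Z = 4 atoms per FCC cell, a³ = Z·M/(N_A·ρ) = 4 × 69.30 / (6.022 × 10²³ × 4.350 g/cm³) = 1.058 × 10^-22 cm³.
a = (1.058 × 10^-22)^(1/3) = 4.730 × 10^-8 cm = 473 pm.

473 pm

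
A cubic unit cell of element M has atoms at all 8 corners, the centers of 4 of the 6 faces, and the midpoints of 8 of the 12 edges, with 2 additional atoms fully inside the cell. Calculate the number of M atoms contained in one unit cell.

Corner atoms are shared by 8 cells (1/8 each), face atoms by 2 (1/2 each), edge atoms by 4 (1/4 each), interior atoms are unshared.
Net atoms = 8 × 1/8 + 4 × 1/2 + 8 × 1/4 + 2 = 1 + 2 + 2 + 2 = 7.

7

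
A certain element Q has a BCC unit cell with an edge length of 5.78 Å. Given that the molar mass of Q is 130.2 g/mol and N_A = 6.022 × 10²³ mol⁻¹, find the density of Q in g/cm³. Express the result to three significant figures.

2.24 g/cm³

A BCC unit cell contains Z = 2 atoms.
Cell volume: a³ = (5.78 Å)³ = (5.780 × 10^-8 cm)³ = 1.931 × 10^-22 cm³.
ρ = Z·M/(N_A·a³) = 2 × 130.2 / (6.022 × 10²³ × 1.931 × 10^-22) = 2.239 g/cm³.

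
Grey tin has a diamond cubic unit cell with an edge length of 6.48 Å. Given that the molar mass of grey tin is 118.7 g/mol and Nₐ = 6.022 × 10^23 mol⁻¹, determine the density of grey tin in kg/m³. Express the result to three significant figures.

A diamond cubic unit cell contains Z = 8 atoms.
Cell volume: a³ = (6.48 Å)³ = (6.480 × 10^-8 cm)³ = 2.721 × 10^-22 cm³.
ρ = Z·M/(N_A·a³) = 8 × 118.7 / (6.022 × 10²³ × 2.721 × 10^-22) = 5.795 g/cm³ = 5800 kg/m³.

5800 kg/m³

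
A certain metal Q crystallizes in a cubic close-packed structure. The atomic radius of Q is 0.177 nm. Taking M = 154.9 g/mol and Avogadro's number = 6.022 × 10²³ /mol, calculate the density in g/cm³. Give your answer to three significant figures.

8.20 g/cm³

In an FCC lattice, atoms touch along the face diagonal, so √2·a = 4r, giving a = 0.5006 nm = 5.006 × 10^-8 cm.
With Z = 4, ρ = Z·M/(N_A·a³) = 4 × 154.9 / (6.022 × 10²³ × 1.255 × 10^-22) = 8.200 g/cm³.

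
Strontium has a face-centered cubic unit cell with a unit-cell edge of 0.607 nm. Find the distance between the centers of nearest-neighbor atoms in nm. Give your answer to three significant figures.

0.429 nm

In an FCC structure, atoms touch along the face diagonal, so √2·a = 4r; the nearest-neighbor distance equals 2r = 0.7071·a.
d = 0.7071 × 0.607 = 0.429 nm.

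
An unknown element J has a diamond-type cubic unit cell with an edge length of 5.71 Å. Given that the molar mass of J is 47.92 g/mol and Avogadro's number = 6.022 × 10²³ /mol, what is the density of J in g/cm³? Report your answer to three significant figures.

3.42 g/cm³

A diamond cubic unit cell contains Z = 8 atoms.
Cell volume: a³ = (5.71 Å)³ = (5.710 × 10^-8 cm)³ = 1.862 × 10^-22 cm³.
ρ = Z·M/(N_A·a³) = 8 × 47.92 / (6.022 × 10²³ × 1.862 × 10^-22) = 3.419 g/cm³.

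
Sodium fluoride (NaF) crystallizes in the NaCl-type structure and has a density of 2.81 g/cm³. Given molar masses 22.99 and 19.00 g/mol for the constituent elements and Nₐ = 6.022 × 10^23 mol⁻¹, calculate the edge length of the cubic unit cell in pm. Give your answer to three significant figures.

463 pm

M(NaF) = 41.99 g/mol; Z = 4 formula units per cell.
a³ = Z·M/(N_A·ρ) = 4 × 41.99 / (6.022 × 10²³ × 2.81) = 9.926 × 10^-23 cm³, so a = 4.630 × 10^-8 cm = 463 pm.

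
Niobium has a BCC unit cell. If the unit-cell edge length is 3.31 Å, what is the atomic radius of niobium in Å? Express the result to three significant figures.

1.43 Å

In a BCC lattice, atoms touch along the body diagonal, so √3·a = 4r.
r = √3·a/4 = 1.7321 × 3.31 / 4 = 1.43 Å.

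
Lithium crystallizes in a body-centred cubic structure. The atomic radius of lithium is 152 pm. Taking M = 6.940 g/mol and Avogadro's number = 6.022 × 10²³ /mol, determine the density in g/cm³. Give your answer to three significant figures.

0.533 g/cm³

In a BCC lattice, atoms touch along the body diagonal, so √3·a = 4r, giving a = 351.0 pm = 3.510 × 10^-8 cm.
With Z = 2, ρ = Z·M/(N_A·a³) = 2 × 6.940 / (6.022 × 10²³ × 4.325 × 10^-23) = 0.5329 g/cm³.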